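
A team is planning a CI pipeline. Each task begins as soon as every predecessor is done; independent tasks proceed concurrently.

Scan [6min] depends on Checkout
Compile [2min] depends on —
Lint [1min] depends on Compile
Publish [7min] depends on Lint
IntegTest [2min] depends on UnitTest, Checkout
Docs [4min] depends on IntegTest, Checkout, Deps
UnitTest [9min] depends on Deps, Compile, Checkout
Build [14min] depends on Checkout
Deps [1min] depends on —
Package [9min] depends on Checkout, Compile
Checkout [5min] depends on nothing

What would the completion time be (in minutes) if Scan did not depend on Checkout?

Before: longest chain Checkout→UnitTest→IntegTest→Docs = 5+9+2+4 = 20, finish 20.
Without Checkout→Scan, Scan's earliest start moves from 5 to 0.
After: Checkout→UnitTest→IntegTest→Docs = 5+9+2+4 = 20 → 20 minutes.

20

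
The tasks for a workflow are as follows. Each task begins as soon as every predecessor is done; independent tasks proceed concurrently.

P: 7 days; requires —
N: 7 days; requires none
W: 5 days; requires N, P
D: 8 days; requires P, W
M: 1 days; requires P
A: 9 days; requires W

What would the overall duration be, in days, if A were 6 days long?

The binding path is P→W→A = 7+5+9 = 21; finish at 21 days.
A lies on that path, so at 6 days the path becomes 18 days.
New critical path: P→W→D = 7+5+8 = 20 ⇒ 20 days.

20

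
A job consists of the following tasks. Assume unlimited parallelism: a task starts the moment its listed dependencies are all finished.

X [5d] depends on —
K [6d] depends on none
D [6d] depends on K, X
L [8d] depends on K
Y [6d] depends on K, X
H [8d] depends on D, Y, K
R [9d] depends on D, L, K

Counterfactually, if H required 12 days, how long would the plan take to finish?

Critical path before the change: K→L→R = 6+8+9 = 23 giving 23 days.
H is off the critical path — its longest chain is 20 days, giving 3 of slack.
Now K→D→H = 6+6+12 = 24 is longest, so the finish becomes 24 days.

24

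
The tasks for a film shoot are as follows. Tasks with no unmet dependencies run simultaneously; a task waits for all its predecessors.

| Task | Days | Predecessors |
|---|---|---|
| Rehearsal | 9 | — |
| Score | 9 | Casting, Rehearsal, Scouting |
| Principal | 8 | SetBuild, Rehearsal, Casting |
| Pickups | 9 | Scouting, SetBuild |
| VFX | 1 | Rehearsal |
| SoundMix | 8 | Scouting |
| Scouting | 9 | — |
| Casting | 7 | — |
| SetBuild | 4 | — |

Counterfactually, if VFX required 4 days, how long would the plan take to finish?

18

Actual critical path: Scouting→Pickups = 9+9 = 18 ⇒ 18 days.
VFX is off the critical path — its longest chain is 10 days, giving 8 of slack.
That remains the longest chain; total 18 days.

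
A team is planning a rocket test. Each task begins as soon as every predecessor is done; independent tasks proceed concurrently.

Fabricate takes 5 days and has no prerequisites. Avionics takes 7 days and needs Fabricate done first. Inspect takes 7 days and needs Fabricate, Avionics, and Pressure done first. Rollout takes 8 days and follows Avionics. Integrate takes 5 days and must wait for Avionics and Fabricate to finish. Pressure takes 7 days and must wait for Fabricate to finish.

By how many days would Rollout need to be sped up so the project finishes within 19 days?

Current finish: 20 days; target: 19.
Rollout is on every critical path, so each day cut from Rollout cuts the finish by one (this holds down to a finish of 19).
Need 20 − 19 = 1 day off Rollout → Rollout becomes 7 days, finish becomes 19.

1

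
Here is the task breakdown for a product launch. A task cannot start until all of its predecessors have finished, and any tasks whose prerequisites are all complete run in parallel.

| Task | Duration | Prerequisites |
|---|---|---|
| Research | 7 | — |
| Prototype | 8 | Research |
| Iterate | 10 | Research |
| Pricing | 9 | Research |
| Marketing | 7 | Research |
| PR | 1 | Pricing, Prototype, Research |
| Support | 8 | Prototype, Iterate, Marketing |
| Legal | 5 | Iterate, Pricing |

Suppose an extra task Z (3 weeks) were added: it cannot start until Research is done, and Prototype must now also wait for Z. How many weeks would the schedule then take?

26

Originally the schedule takes 25 weeks.
With Z inserted, Prototype now waits for max(Research, Z).
New critical path: Research→Z→Prototype→Support = 7+3+8+8 = 26 ⇒ 26 weeks.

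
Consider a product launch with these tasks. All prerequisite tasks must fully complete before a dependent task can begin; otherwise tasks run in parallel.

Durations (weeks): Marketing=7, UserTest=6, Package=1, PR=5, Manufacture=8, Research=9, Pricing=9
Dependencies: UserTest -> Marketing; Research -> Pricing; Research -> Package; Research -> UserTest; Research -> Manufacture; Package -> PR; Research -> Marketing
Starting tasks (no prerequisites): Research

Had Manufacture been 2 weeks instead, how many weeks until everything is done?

Critical path before the change: Research→UserTest→Marketing = 9+6+7 = 22 giving 22 weeks.
Manufacture is off the critical path — its longest chain is 17 weeks, giving 5 of slack.
The critical path is still Research→UserTest→Marketing; finish is now 22 weeks.

22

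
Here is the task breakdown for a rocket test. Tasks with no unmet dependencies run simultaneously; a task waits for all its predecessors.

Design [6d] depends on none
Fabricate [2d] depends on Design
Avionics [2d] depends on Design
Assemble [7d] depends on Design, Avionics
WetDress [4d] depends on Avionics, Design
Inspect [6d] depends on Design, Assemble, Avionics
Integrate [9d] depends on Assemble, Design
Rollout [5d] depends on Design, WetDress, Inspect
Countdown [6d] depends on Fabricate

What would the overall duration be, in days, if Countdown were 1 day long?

Actual critical path: Design→Avionics→Assemble→Inspect→Rollout = 6+2+7+6+5 = 26 ⇒ 26 days.
Countdown has 12 days of float (longest path through it is 14).
That remains the longest chain; total 26 days.

26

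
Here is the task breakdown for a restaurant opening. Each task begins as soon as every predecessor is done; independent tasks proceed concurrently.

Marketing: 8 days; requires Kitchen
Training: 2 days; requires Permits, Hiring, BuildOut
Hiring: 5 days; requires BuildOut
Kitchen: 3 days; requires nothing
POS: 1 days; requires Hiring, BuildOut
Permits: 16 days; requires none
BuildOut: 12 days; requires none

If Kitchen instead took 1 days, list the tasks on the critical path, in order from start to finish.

BuildOut, Hiring, Training

As given, the longest chain is BuildOut→Hiring→Training = 12+5+2 = 19, so the finish is 19 days.
Kitchen has 8 days of float (longest path through it is 11).
No other chain overtakes it, so the finish is 19 days.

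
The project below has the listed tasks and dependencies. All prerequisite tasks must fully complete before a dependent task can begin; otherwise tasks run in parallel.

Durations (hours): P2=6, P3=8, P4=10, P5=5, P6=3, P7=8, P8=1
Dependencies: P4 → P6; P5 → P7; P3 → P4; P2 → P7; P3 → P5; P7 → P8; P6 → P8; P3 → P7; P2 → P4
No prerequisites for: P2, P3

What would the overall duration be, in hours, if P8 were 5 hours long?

Baseline: P3→P4→P6→P8 = 8+10+3+1 = 22 → 22 hours.
Since P8 is critical, the +4 change carries straight to that chain (now 26 hours).
No other chain overtakes it, so the finish is 26 hours.

26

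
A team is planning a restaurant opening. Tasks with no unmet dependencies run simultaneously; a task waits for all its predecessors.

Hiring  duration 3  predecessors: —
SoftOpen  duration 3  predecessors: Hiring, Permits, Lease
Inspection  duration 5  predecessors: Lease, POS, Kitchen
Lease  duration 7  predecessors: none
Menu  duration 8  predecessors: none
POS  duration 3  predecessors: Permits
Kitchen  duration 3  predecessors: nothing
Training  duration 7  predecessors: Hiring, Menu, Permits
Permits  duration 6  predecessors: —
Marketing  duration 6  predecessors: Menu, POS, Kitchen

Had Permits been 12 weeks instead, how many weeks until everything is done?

As given, the longest chain is Permits→POS→Marketing = 6+3+6 = 15, so the finish is 15 weeks.
Permits is on the critical path; changing it to 12 makes that path 21 weeks.
That remains the longest chain; total 21 weeks.

21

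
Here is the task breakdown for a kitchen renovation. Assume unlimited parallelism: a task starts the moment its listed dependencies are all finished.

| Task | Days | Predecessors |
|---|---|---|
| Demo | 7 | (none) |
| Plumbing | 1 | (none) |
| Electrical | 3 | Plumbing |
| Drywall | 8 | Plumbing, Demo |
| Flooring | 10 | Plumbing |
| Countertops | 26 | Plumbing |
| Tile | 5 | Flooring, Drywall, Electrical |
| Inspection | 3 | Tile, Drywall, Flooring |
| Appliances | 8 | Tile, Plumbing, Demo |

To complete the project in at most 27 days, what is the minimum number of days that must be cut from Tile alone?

1

Current finish: 28 days; target: 27.
Tile is on every critical path, so each day cut from Tile cuts the finish by one (this holds down to a finish of 27).
Need 28 − 27 = 1 day off Tile → Tile becomes 4 days, finish becomes 27.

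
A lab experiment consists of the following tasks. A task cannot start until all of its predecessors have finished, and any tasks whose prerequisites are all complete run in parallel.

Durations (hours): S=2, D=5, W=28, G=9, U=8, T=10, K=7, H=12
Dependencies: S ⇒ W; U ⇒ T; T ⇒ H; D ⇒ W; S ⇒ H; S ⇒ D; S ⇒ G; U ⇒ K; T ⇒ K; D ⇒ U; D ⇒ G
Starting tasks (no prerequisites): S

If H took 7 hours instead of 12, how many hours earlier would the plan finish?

As given, the longest chain is S→D→U→T→H = 2+5+8+10+12 = 37, so the finish is 37 hours.
H lies on that path, so at 7 hours the path becomes 32 hours.
The binding chain switches to S→D→W = 2+5+28 = 35; finish 35 hours.
Change in finish: 35 − 37 = -2 hours.

2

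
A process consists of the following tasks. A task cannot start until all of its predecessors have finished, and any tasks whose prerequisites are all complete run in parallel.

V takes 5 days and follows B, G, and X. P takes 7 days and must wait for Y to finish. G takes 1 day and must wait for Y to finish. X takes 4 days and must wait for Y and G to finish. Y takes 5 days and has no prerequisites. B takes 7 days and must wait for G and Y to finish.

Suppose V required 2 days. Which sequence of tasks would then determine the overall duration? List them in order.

The binding path is Y→G→B→V = 5+1+7+5 = 18; finish at 18 days.
Since V is critical, the -3 change carries straight to that chain (now 15 days).
No other chain overtakes it, so the finish is 15 days.

Y, G, B, V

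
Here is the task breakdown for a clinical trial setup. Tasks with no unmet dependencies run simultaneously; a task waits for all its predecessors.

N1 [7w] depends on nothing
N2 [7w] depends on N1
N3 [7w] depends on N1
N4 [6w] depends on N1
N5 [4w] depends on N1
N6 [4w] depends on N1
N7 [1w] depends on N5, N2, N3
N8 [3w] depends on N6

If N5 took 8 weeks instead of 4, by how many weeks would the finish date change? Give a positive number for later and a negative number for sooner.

1

Baseline: N1→N2→N7 = 7+7+1 = 15 → 15 weeks.
The longest path through N5 is only 12 weeks, so N5 has float 3.
New critical path: N1→N5→N7 = 7+8+1 = 16 ⇒ 16 weeks.
Change in finish: 16 − 15 = +1 weeks.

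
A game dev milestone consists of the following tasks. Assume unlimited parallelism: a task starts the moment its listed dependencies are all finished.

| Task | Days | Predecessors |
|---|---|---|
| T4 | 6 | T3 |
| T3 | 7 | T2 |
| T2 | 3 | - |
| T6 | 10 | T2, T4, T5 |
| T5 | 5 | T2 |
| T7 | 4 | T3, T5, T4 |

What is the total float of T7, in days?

6

The longest chain is T2→T3→T4→T6 = 3+7+6+10 = 26; overall finish 26 days.
T7 finishes as early as 20 and must finish by 26.
So T7 can slip 26 − 20 = 6 days.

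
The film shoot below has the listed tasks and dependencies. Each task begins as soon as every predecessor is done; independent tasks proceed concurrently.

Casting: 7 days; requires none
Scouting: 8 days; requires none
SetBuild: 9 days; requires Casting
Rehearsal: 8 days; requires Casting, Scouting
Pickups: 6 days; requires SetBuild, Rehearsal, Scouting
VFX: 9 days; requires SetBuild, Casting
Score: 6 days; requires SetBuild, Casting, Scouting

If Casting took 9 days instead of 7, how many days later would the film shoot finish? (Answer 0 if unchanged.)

Actual critical path: Casting→SetBuild→VFX = 7+9+9 = 25 ⇒ 25 days.
Since Casting is critical, the +2 change carries straight to that chain (now 27 days).
That remains the longest chain; total 27 days.
Change in finish: 27 − 25 = +2 days.

2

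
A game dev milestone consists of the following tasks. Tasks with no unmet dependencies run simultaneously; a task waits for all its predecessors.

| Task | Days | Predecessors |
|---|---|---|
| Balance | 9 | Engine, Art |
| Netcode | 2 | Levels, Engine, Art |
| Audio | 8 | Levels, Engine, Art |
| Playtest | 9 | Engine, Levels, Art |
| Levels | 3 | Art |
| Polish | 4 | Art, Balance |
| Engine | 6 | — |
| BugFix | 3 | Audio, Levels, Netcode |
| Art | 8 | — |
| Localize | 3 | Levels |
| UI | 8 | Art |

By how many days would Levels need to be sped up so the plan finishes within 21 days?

1

Current finish: 22 days; target: 21.
Levels is on every critical path, so each day cut from Levels cuts the finish by one (this holds down to a finish of 21).
Need 22 − 21 = 1 day off Levels → Levels becomes 2 days, finish becomes 21.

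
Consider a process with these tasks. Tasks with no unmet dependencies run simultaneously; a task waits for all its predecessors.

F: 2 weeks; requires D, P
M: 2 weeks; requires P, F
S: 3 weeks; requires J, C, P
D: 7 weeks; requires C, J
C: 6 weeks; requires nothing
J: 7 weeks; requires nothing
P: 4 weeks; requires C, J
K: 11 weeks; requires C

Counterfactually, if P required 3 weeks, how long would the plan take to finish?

Actual critical path: J→D→F→M = 7+7+2+2 = 18 ⇒ 18 weeks.
The longest path through P is only 15 weeks, so P has float 3.
The critical path is still J→D→F→M; finish is now 18 weeks.

18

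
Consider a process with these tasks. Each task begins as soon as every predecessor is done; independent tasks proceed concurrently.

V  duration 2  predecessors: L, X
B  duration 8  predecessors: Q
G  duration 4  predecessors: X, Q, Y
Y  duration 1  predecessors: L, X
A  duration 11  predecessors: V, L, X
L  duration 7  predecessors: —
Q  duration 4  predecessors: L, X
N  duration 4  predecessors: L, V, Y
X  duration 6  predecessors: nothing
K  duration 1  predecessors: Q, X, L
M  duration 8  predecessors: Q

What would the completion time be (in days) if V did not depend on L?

Original critical path: L→V→A = 7+2+11 = 20 ⇒ 20 days.
Without L→V, V's earliest start moves from 7 to 6.
New critical path: X→V→A = 6+2+11 = 19 ⇒ 19 days.

19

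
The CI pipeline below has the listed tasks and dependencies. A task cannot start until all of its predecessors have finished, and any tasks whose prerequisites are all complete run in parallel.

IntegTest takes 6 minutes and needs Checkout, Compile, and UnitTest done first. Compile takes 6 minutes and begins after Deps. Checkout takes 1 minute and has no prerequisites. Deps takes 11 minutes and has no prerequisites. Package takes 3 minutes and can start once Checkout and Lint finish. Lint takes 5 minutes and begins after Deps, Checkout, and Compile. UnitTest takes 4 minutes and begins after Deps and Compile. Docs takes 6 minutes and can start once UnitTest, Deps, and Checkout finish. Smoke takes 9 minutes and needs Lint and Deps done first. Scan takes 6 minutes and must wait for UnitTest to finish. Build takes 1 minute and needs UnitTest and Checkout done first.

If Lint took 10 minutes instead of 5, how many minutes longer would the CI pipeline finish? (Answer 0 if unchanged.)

As given, the longest chain is Deps→Compile→Lint→Smoke = 11+6+5+9 = 31, so the finish is 31 minutes.
Lint is on the critical path; changing it to 10 makes that path 36 minutes.
That remains the longest chain; total 36 minutes.
Change in finish: 36 − 31 = +5 minutes.

5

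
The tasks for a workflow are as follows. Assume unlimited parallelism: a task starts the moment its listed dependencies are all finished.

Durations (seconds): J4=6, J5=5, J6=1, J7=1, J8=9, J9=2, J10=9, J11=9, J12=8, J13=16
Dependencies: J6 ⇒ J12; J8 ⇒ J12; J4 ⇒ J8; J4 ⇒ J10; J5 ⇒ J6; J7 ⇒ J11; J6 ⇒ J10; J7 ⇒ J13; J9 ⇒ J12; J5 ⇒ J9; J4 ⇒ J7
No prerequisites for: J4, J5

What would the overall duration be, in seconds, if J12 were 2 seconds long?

23

As given, the longest chain is J4→J8→J12 = 6+9+8 = 23, so the finish is 23 seconds.
Since J12 is critical, the -6 change carries straight to that chain (now 17 seconds).
Now J4→J7→J13 = 6+1+16 = 23 is longest, so the finish becomes 23 seconds.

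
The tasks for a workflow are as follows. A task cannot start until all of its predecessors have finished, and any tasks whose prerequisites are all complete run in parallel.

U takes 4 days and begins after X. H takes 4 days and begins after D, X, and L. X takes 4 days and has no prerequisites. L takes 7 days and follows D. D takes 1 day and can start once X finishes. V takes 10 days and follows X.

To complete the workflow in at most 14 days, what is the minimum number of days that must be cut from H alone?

Current finish: 16 days; target: 14.
H is on every critical path, so each day cut from H cuts the finish by one (this holds down to a finish of 14).
Need 16 − 14 = 2 days off H → H becomes 2 days, finish becomes 14.

2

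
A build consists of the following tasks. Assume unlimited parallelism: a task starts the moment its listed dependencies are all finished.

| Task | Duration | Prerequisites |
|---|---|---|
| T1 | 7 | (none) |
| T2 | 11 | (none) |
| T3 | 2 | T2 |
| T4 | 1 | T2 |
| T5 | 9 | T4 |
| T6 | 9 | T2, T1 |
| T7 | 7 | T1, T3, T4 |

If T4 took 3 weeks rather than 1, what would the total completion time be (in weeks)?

Baseline: T2→T4→T5 = 11+1+9 = 21 → 21 weeks.
T4 is on the critical path; changing it to 3 makes that path 23 weeks.
The critical path is still T2→T4→T5; finish is now 23 weeks.

23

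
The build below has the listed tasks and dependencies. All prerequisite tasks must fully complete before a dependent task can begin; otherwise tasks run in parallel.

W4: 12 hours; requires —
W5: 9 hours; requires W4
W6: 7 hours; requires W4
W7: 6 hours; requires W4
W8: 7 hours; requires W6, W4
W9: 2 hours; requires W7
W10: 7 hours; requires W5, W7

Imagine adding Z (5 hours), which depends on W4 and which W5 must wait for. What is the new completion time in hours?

33

Originally the build takes 28 hours.
With Z inserted, W5 now waits for max(W4, Z).
New critical path: W4→Z→W5→W10 = 12+5+9+7 = 33 ⇒ 33 hours.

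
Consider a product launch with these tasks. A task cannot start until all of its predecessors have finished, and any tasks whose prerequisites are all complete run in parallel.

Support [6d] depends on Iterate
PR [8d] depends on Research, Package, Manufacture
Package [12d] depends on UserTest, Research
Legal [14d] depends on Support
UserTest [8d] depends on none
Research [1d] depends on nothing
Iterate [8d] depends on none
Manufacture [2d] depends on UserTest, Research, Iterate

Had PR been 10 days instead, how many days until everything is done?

30

As given, the longest chain is UserTest→Package→PR = 8+12+8 = 28, so the finish is 28 days.
Since PR is critical, the +2 change carries straight to that chain (now 30 days).
The critical path is still UserTest→Package→PR; finish is now 30 days.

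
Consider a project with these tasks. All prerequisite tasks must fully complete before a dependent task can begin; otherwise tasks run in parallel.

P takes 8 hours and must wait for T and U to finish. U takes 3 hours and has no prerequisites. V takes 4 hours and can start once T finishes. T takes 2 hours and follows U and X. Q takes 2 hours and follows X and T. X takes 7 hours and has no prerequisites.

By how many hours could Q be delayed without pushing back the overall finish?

Critical path: X→T→P = 7+2+8 = 17, so the finish is 17 hours.
Q finishes as early as 11 and must finish by 17.
Slack of Q = 15 − 9 = 6 hours.

6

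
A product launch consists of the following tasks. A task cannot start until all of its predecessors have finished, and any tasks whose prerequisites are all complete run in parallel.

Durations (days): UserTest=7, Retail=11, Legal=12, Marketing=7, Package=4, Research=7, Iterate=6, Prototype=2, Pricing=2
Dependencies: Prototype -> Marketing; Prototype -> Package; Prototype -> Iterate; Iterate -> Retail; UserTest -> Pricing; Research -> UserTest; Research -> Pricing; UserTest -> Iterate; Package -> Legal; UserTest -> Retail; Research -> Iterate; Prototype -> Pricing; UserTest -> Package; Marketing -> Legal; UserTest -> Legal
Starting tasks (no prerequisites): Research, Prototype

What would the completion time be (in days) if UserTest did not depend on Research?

24

With the dependency in place, Research→UserTest→Iterate→Retail = 7+7+6+11 = 31 sets the finish at 31 days.
Without Research→UserTest, UserTest's earliest start moves from 7 to 0.
The longest chain is now Research→Iterate→Retail = 7+6+11 = 24, so the project takes 24 days.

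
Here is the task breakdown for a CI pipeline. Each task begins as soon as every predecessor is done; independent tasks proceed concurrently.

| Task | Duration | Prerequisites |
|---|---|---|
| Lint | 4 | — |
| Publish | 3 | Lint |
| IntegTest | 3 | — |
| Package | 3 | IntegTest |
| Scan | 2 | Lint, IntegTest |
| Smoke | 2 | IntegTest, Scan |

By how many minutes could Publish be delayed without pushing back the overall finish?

1

Lint→Scan→Smoke = 4+2+2 = 8 sets the makespan at 8 minutes.
Publish finishes as early as 7 and must finish by 8.
So Publish can slip 8 − 7 = 1 minute.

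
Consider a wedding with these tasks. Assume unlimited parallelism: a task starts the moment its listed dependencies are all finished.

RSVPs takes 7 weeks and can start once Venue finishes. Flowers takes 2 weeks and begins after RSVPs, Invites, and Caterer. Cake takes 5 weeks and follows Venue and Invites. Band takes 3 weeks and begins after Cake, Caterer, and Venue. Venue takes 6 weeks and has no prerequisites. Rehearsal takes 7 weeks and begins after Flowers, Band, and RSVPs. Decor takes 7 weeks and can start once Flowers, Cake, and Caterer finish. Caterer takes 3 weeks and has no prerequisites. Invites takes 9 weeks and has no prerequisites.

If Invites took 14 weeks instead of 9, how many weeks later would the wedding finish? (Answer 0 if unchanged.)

As given, the longest chain is Invites→Cake→Band→Rehearsal = 9+5+3+7 = 24, so the finish is 24 weeks.
Invites lies on that path, so at 14 weeks the path becomes 29 weeks.
That remains the longest chain; total 29 weeks.
Change in finish: 29 − 24 = +5 weeks.

5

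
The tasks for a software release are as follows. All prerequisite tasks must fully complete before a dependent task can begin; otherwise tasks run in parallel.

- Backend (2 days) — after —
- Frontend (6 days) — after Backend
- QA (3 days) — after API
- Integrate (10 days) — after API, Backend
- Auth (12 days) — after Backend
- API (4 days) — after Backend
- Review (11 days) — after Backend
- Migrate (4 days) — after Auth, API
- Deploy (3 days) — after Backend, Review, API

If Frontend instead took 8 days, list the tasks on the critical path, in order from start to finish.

Backend, Auth, Migrate

Actual critical path: Backend→Auth→Migrate = 2+12+4 = 18 ⇒ 18 days.
Frontend is off the critical path — its longest chain is 8 days, giving 10 of slack.
No other chain overtakes it, so the finish is 18 days.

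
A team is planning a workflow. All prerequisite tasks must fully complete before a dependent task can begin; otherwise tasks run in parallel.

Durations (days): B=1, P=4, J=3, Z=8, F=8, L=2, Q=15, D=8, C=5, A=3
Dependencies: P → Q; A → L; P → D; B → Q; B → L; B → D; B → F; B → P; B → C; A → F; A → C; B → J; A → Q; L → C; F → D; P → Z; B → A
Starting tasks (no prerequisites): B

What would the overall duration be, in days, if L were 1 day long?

Critical path before the change: B→P→Q = 1+4+15 = 20 giving 20 days.
L is off the critical path — its longest chain is 11 days, giving 9 of slack.
That remains the longest chain; total 20 days.

20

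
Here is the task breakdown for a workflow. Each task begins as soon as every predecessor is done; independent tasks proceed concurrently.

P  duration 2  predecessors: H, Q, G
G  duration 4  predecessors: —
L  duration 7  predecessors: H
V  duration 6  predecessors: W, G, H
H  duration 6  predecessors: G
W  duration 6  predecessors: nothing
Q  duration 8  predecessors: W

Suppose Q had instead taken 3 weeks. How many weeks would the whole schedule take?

Baseline: G→H→L = 4+6+7 = 17 → 17 weeks.
Q is off the critical path — its longest chain is 16 weeks, giving 1 of slack.
No other chain overtakes it, so the finish is 17 weeks.

17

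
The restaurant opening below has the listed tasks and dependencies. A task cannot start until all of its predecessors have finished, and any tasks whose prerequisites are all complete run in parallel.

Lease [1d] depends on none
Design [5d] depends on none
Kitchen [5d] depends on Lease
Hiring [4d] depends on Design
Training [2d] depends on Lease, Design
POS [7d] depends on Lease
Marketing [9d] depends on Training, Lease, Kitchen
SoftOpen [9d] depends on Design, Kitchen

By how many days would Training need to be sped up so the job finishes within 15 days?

Current finish: 16 days; target: 15.
Training is on every critical path, so each day cut from Training cuts the finish by one (this holds down to a finish of 15).
Need 16 − 15 = 1 day off Training → Training becomes 1 day, finish becomes 15.

1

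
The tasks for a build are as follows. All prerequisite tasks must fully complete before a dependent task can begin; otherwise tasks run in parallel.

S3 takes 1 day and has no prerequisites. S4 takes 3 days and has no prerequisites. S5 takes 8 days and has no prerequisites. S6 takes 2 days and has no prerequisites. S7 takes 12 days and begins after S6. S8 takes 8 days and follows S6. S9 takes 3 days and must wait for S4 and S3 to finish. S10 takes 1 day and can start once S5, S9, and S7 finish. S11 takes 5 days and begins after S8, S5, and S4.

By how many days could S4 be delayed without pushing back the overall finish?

Critical path: S6→S7→S10 = 2+12+1 = 15, so the finish is 15 days.
S4 finishes as early as 3 and must finish by 10.
So S4 can slip 10 − 3 = 7 days.

7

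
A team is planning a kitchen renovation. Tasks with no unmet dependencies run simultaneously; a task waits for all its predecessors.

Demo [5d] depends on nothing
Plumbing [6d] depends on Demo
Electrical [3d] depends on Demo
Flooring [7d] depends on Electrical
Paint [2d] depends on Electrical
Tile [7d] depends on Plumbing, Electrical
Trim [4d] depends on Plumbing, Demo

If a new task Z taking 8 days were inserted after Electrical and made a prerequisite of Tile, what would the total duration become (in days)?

23

Originally the schedule takes 18 days.
With Z inserted, Tile now waits for max(Plumbing, Electrical, Z).
New critical path: Demo→Electrical→Z→Tile = 5+3+8+7 = 23 ⇒ 23 days.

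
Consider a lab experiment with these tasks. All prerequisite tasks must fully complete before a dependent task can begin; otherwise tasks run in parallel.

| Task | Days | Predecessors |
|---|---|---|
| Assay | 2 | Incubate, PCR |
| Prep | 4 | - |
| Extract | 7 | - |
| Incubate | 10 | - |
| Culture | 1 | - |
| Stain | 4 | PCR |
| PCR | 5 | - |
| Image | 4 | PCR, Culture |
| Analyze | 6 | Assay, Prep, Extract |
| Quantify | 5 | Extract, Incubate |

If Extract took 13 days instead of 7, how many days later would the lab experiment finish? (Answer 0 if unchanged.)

As given, the longest chain is Incubate→Assay→Analyze = 10+2+6 = 18, so the finish is 18 days.
The longest path through Extract is only 13 days, so Extract has float 5.
Now Extract→Analyze = 13+6 = 19 is longest, so the finish becomes 19 days.
Change in finish: 19 − 18 = +1 days.

1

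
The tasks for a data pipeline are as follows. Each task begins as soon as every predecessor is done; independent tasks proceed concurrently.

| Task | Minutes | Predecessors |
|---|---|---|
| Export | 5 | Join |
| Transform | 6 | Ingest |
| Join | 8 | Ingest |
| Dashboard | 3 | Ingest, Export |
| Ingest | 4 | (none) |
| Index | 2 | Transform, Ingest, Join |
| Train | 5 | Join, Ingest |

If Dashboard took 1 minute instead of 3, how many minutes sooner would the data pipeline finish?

Actual critical path: Ingest→Join→Export→Dashboard = 4+8+5+3 = 20 ⇒ 20 minutes.
Since Dashboard is critical, the -2 change carries straight to that chain (now 18 minutes).
That remains the longest chain; total 18 minutes.
Change in finish: 18 − 20 = -2 minutes.

2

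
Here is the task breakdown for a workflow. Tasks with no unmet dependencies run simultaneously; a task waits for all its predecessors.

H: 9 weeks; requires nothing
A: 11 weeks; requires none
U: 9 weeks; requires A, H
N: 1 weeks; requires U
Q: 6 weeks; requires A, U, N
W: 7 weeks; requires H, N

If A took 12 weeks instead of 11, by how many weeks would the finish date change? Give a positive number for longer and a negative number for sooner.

Baseline: A→U→N→W = 11+9+1+7 = 28 → 28 weeks.
A lies on that path, so at 12 weeks the path becomes 29 weeks.
That remains the longest chain; total 29 weeks.
Change in finish: 29 − 28 = +1 weeks.

1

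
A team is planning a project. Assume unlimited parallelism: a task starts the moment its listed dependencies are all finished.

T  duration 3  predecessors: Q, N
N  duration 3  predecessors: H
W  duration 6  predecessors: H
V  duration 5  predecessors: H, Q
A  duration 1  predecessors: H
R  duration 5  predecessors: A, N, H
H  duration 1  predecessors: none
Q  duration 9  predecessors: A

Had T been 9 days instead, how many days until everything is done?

Baseline: H→A→Q→V = 1+1+9+5 = 16 → 16 days.
T is off the critical path — its longest chain is 14 days, giving 2 of slack.
The binding chain switches to H→A→Q→T = 1+1+9+9 = 20; finish 20 days.

20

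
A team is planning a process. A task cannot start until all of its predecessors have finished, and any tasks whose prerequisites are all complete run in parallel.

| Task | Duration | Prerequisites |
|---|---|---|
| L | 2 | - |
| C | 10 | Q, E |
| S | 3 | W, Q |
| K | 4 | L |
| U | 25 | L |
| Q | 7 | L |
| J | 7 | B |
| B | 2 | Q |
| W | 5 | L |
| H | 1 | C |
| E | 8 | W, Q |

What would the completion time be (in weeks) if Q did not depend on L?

27

With the dependency in place, L→Q→E→C→H = 2+7+8+10+1 = 28 sets the finish at 28 weeks.
Without L→Q, Q's earliest start moves from 2 to 0.
After: L→U = 2+25 = 27 → 27 weeks.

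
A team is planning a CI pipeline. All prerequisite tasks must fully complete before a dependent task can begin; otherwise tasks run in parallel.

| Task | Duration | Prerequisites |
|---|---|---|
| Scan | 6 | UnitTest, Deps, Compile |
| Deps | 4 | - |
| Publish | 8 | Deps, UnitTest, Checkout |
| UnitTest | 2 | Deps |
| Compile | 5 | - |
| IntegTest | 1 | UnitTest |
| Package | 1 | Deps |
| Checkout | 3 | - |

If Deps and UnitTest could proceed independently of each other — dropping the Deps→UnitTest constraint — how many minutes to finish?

Before: longest chain Deps→UnitTest→Publish = 4+2+8 = 14, finish 14.
Without Deps→UnitTest, UnitTest's earliest start moves from 4 to 0.
After: Deps→Publish = 4+8 = 12 → 12 minutes.

12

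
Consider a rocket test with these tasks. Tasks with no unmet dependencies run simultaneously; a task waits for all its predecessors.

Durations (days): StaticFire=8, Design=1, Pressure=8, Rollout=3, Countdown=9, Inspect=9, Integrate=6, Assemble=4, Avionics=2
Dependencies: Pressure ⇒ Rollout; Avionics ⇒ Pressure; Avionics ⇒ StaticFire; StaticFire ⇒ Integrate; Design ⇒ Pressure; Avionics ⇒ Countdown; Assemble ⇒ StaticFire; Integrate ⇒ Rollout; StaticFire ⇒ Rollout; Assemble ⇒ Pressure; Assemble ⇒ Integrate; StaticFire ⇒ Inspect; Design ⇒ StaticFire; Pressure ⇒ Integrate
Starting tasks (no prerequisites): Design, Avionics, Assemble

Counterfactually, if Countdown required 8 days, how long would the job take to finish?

21

As given, the longest chain is Assemble→Pressure→Integrate→Rollout = 4+8+6+3 = 21, so the finish is 21 days.
Countdown has 10 days of float (longest path through it is 11).
No other chain overtakes it, so the finish is 21 days.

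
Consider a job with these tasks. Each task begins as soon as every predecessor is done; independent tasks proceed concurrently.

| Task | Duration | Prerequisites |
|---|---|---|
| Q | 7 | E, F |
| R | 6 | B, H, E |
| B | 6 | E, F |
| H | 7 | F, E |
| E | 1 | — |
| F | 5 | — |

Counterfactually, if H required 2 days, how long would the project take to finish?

Actual critical path: F→H→R = 5+7+6 = 18 ⇒ 18 days.
Since H is critical, the -5 change carries straight to that chain (now 13 days).
The binding chain switches to F→B→R = 5+6+6 = 17; finish 17 days.

17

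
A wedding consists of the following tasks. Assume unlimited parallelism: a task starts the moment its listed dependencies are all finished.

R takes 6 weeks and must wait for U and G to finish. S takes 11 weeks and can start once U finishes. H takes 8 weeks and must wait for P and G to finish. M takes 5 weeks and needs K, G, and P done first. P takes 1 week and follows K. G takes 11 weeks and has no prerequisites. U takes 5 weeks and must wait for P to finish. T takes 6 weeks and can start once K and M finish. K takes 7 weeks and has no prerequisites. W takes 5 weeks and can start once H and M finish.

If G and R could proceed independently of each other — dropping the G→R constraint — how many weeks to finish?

With the dependency in place, G→H→W = 11+8+5 = 24 sets the finish at 24 weeks.
Dropping G→R doesn't change R's earliest start (13); another predecessor still binds.
New critical path: G→H→W = 11+8+5 = 24 ⇒ 24 weeks.

24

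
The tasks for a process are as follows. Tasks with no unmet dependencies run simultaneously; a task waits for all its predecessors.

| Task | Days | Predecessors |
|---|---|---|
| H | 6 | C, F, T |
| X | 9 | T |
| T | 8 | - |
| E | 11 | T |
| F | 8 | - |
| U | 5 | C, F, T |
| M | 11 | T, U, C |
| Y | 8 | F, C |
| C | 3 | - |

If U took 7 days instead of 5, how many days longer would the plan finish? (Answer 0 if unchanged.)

2

As given, the longest chain is T→U→M = 8+5+11 = 24, so the finish is 24 days.
U is on the critical path; changing it to 7 makes that path 26 days.
That remains the longest chain; total 26 days.
Change in finish: 26 − 24 = +2 days.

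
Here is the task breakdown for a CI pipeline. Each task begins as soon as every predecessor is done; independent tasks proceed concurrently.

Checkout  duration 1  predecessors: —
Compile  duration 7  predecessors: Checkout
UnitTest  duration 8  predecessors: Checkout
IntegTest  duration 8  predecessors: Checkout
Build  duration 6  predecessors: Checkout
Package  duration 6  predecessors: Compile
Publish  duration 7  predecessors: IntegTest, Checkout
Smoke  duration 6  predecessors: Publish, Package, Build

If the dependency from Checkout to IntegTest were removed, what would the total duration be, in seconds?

21

Before: longest chain Checkout→IntegTest→Publish→Smoke = 1+8+7+6 = 22, finish 22.
Without Checkout→IntegTest, IntegTest's earliest start moves from 1 to 0.
New critical path: IntegTest→Publish→Smoke = 8+7+6 = 21 ⇒ 21 seconds.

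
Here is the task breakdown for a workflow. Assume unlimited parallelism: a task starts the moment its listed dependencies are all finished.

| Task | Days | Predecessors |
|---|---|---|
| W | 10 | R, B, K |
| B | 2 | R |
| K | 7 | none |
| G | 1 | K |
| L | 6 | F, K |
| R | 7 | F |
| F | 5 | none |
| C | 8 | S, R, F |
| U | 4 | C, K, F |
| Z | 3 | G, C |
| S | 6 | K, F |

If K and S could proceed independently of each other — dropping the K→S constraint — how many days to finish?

24

Original critical path: K→S→C→U = 7+6+8+4 = 25 ⇒ 25 days.
Without K→S, S's earliest start moves from 7 to 5.
After: F→R→C→U = 5+7+8+4 = 24 → 24 days.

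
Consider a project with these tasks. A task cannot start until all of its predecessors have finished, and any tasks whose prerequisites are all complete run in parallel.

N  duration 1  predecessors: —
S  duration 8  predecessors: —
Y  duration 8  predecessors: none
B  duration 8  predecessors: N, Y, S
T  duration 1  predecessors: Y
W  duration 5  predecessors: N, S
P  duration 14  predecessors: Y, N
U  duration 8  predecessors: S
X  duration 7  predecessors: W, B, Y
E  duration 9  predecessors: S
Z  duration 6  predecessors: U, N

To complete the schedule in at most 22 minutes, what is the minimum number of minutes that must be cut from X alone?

Current finish: 23 minutes; target: 22.
X is on every critical path, so each minute cut from X cuts the finish by one (this holds down to a finish of 22).
Need 23 − 22 = 1 minute off X → X becomes 6 minutes, finish becomes 22.

1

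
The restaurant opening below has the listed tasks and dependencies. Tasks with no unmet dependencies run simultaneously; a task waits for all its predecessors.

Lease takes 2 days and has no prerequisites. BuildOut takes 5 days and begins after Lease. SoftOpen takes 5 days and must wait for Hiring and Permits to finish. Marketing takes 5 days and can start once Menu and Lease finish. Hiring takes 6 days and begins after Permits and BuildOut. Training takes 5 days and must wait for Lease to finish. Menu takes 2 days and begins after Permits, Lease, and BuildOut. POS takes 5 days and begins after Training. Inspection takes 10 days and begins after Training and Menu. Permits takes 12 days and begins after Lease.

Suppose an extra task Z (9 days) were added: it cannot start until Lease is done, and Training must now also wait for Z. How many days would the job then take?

Originally the job takes 26 days.
With Z inserted, Training now waits for max(Lease, Z).
New critical path: Lease→Z→Training→Inspection = 2+9+5+10 = 26 ⇒ 26 days.

26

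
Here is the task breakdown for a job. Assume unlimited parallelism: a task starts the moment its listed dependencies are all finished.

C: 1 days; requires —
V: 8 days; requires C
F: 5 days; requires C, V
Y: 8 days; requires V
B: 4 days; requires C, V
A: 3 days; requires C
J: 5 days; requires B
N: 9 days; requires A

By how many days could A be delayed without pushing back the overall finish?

C→V→B→J = 1+8+4+5 = 18 sets the makespan at 18 days.
A finishes as early as 4 and must finish by 9.
So A can slip 9 − 4 = 5 days.

5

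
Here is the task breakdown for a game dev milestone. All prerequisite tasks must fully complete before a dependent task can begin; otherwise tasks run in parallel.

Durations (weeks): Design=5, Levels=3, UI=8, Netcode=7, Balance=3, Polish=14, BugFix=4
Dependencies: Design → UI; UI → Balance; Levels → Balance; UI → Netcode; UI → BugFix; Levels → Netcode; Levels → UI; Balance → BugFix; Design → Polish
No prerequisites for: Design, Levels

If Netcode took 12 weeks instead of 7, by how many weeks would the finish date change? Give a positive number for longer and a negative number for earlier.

5

Actual critical path: Design→UI→Netcode = 5+8+7 = 20 ⇒ 20 weeks.
Since Netcode is critical, the +5 change carries straight to that chain (now 25 weeks).
The critical path is still Design→UI→Netcode; finish is now 25 weeks.
Change in finish: 25 − 20 = +5 weeks.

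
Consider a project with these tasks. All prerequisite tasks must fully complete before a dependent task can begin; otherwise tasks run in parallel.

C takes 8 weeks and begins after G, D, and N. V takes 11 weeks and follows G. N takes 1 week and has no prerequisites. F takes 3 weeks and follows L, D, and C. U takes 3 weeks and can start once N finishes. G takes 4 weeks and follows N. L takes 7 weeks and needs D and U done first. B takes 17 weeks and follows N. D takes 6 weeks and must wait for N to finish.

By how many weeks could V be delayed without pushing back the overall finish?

2

Critical path: N→B = 1+17 = 18, so the finish is 18 weeks.
The longest chain containing V totals 16 weeks.
Slack of V = 7 − 5 = 2 weeks.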